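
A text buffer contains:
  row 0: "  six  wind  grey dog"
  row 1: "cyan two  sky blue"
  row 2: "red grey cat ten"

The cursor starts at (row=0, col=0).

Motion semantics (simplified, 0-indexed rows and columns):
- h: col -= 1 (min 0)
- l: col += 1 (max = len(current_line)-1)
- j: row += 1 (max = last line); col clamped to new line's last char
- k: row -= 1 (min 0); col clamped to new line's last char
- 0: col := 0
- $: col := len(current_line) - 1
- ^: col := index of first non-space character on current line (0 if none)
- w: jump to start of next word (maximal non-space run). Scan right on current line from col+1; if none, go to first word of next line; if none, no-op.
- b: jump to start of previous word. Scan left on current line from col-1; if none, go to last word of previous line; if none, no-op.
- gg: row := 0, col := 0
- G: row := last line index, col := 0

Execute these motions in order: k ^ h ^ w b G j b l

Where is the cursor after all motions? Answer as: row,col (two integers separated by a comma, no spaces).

After 1 (k): row=0 col=0 char='_'
After 2 (^): row=0 col=2 char='s'
After 3 (h): row=0 col=1 char='_'
After 4 (^): row=0 col=2 char='s'
After 5 (w): row=0 col=7 char='w'
After 6 (b): row=0 col=2 char='s'
After 7 (G): row=2 col=0 char='r'
After 8 (j): row=2 col=0 char='r'
After 9 (b): row=1 col=14 char='b'
After 10 (l): row=1 col=15 char='l'

Answer: 1,15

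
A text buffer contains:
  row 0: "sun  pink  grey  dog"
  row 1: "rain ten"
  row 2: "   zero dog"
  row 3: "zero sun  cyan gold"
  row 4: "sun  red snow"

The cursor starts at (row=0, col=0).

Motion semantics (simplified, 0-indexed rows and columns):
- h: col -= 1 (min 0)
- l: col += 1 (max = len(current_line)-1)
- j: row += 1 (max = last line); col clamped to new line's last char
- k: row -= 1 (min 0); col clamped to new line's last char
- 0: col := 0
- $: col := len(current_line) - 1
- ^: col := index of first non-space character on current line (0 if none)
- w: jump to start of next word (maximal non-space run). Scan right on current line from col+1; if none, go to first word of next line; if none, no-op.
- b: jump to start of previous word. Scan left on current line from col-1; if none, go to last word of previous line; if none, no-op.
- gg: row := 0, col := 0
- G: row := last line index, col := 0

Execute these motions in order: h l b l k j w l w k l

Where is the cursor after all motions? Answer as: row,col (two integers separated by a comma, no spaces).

After 1 (h): row=0 col=0 char='s'
After 2 (l): row=0 col=1 char='u'
After 3 (b): row=0 col=0 char='s'
After 4 (l): row=0 col=1 char='u'
After 5 (k): row=0 col=1 char='u'
After 6 (j): row=1 col=1 char='a'
After 7 (w): row=1 col=5 char='t'
After 8 (l): row=1 col=6 char='e'
After 9 (w): row=2 col=3 char='z'
After 10 (k): row=1 col=3 char='n'
After 11 (l): row=1 col=4 char='_'

Answer: 1,4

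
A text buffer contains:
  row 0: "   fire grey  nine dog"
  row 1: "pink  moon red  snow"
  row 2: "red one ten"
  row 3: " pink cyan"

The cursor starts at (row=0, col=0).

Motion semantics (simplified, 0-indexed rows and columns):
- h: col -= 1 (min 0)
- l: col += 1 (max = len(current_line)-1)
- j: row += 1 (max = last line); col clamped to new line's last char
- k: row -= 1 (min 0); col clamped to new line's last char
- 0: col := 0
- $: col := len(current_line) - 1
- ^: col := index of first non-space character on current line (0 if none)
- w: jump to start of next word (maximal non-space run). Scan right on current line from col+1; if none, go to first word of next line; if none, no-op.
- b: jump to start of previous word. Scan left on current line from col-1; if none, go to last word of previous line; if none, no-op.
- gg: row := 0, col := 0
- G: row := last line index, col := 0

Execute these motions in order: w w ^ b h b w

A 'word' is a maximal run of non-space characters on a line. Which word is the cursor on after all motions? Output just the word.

Answer: fire

Derivation:
After 1 (w): row=0 col=3 char='f'
After 2 (w): row=0 col=8 char='g'
After 3 (^): row=0 col=3 char='f'
After 4 (b): row=0 col=3 char='f'
After 5 (h): row=0 col=2 char='_'
After 6 (b): row=0 col=2 char='_'
After 7 (w): row=0 col=3 char='f'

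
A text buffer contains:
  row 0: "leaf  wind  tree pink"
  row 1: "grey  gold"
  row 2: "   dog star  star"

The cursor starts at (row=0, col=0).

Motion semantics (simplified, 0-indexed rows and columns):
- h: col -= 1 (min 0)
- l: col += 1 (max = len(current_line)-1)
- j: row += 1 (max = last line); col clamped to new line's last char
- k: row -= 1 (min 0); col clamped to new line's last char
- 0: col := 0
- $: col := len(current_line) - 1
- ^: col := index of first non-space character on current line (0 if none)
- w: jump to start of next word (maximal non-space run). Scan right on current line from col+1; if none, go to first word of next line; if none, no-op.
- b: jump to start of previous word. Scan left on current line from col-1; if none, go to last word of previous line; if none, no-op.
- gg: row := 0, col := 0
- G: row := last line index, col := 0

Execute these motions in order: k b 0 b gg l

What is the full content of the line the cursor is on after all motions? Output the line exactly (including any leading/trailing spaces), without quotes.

After 1 (k): row=0 col=0 char='l'
After 2 (b): row=0 col=0 char='l'
After 3 (0): row=0 col=0 char='l'
After 4 (b): row=0 col=0 char='l'
After 5 (gg): row=0 col=0 char='l'
After 6 (l): row=0 col=1 char='e'

Answer: leaf  wind  tree pink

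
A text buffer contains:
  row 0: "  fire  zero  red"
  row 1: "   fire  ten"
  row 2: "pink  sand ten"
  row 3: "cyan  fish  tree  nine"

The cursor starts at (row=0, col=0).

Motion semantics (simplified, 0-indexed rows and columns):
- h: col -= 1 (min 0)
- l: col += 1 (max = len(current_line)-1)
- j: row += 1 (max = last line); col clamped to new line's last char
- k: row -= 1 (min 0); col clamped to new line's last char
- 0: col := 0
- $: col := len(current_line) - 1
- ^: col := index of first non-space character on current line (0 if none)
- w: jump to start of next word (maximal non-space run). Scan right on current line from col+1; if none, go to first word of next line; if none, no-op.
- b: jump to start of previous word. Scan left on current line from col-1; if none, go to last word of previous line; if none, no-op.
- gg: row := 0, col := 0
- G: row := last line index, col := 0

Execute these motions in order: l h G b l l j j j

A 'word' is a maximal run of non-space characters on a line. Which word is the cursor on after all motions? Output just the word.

After 1 (l): row=0 col=1 char='_'
After 2 (h): row=0 col=0 char='_'
After 3 (G): row=3 col=0 char='c'
After 4 (b): row=2 col=11 char='t'
After 5 (l): row=2 col=12 char='e'
After 6 (l): row=2 col=13 char='n'
After 7 (j): row=3 col=13 char='r'
After 8 (j): row=3 col=13 char='r'
After 9 (j): row=3 col=13 char='r'

Answer: tree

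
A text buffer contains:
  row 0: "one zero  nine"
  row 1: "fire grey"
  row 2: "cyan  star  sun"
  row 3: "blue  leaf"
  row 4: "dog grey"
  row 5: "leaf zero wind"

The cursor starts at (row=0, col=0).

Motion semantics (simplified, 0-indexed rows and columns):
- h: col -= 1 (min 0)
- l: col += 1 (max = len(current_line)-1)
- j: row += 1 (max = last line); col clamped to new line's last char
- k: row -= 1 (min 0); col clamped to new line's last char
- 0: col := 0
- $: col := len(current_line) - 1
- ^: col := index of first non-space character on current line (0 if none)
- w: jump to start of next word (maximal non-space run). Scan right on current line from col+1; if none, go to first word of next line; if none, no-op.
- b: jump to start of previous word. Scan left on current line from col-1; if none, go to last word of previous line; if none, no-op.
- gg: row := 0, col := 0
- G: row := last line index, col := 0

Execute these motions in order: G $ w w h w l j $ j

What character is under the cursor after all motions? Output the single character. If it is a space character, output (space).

Answer: d

Derivation:
After 1 (G): row=5 col=0 char='l'
After 2 ($): row=5 col=13 char='d'
After 3 (w): row=5 col=13 char='d'
After 4 (w): row=5 col=13 char='d'
After 5 (h): row=5 col=12 char='n'
After 6 (w): row=5 col=12 char='n'
After 7 (l): row=5 col=13 char='d'
After 8 (j): row=5 col=13 char='d'
After 9 ($): row=5 col=13 char='d'
After 10 (j): row=5 col=13 char='d'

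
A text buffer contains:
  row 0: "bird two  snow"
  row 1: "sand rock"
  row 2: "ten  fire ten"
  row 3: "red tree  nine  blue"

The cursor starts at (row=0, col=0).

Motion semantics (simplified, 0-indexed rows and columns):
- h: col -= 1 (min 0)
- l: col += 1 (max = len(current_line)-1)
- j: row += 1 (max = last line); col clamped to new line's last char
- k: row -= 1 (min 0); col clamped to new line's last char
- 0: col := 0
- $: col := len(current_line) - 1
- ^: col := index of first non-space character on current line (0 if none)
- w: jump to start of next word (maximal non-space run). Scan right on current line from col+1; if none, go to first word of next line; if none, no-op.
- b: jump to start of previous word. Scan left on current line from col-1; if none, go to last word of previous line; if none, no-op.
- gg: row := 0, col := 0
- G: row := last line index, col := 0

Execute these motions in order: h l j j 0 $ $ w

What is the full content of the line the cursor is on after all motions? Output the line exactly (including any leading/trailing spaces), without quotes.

After 1 (h): row=0 col=0 char='b'
After 2 (l): row=0 col=1 char='i'
After 3 (j): row=1 col=1 char='a'
After 4 (j): row=2 col=1 char='e'
After 5 (0): row=2 col=0 char='t'
After 6 ($): row=2 col=12 char='n'
After 7 ($): row=2 col=12 char='n'
After 8 (w): row=3 col=0 char='r'

Answer: red tree  nine  blue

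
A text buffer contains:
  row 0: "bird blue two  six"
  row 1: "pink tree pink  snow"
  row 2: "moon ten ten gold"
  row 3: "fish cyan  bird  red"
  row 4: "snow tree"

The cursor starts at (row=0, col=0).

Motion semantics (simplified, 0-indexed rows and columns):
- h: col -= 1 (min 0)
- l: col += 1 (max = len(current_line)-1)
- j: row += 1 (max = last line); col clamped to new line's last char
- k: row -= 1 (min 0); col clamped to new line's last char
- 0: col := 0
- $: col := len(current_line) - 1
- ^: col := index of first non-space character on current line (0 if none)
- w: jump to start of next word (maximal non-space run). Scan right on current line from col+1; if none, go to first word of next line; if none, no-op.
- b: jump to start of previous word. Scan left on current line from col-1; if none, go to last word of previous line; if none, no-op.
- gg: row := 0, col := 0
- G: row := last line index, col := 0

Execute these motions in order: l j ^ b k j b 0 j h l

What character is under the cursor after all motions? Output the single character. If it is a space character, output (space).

Answer: o

Derivation:
After 1 (l): row=0 col=1 char='i'
After 2 (j): row=1 col=1 char='i'
After 3 (^): row=1 col=0 char='p'
After 4 (b): row=0 col=15 char='s'
After 5 (k): row=0 col=15 char='s'
After 6 (j): row=1 col=15 char='_'
After 7 (b): row=1 col=10 char='p'
After 8 (0): row=1 col=0 char='p'
After 9 (j): row=2 col=0 char='m'
After 10 (h): row=2 col=0 char='m'
After 11 (l): row=2 col=1 char='o'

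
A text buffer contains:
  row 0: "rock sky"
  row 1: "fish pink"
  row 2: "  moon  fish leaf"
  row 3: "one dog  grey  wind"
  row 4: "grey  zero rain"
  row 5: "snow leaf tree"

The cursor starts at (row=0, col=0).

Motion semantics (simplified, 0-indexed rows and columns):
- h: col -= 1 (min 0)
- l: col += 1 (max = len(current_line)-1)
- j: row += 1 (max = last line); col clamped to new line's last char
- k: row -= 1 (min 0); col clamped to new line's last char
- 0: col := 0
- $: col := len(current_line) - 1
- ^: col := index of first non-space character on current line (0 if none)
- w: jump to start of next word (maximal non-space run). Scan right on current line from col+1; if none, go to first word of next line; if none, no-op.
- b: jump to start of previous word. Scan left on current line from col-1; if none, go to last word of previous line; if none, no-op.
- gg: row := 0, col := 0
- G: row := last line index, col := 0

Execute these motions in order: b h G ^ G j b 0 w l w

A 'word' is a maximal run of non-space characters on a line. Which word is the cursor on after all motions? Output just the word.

After 1 (b): row=0 col=0 char='r'
After 2 (h): row=0 col=0 char='r'
After 3 (G): row=5 col=0 char='s'
After 4 (^): row=5 col=0 char='s'
After 5 (G): row=5 col=0 char='s'
After 6 (j): row=5 col=0 char='s'
After 7 (b): row=4 col=11 char='r'
After 8 (0): row=4 col=0 char='g'
After 9 (w): row=4 col=6 char='z'
After 10 (l): row=4 col=7 char='e'
After 11 (w): row=4 col=11 char='r'

Answer: rain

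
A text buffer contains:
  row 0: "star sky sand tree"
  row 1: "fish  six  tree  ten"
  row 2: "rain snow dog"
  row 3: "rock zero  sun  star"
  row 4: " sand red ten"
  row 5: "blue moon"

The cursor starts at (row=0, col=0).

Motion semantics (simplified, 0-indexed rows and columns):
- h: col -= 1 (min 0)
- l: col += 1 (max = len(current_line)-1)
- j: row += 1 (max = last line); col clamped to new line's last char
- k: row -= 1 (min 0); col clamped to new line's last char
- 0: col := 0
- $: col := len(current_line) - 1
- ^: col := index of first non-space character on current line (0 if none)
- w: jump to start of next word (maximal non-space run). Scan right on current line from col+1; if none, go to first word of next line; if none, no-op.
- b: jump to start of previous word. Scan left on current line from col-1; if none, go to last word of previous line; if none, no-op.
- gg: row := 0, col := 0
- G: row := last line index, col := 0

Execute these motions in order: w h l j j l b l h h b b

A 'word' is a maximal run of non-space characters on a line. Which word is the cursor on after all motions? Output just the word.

Answer: ten

Derivation:
After 1 (w): row=0 col=5 char='s'
After 2 (h): row=0 col=4 char='_'
After 3 (l): row=0 col=5 char='s'
After 4 (j): row=1 col=5 char='_'
After 5 (j): row=2 col=5 char='s'
After 6 (l): row=2 col=6 char='n'
After 7 (b): row=2 col=5 char='s'
After 8 (l): row=2 col=6 char='n'
After 9 (h): row=2 col=5 char='s'
After 10 (h): row=2 col=4 char='_'
After 11 (b): row=2 col=0 char='r'
After 12 (b): row=1 col=17 char='t'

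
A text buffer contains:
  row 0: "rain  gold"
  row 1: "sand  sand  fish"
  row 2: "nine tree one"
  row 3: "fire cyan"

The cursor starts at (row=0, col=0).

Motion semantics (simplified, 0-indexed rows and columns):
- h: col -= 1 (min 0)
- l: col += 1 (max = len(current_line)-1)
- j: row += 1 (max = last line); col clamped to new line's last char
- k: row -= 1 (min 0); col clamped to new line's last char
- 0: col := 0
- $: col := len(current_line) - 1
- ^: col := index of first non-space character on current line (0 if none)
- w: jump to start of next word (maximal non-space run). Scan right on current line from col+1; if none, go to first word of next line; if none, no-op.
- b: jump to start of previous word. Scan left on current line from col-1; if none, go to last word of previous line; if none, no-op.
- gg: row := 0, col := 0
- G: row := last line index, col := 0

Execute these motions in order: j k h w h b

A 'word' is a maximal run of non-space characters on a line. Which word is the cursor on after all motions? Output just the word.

Answer: rain

Derivation:
After 1 (j): row=1 col=0 char='s'
After 2 (k): row=0 col=0 char='r'
After 3 (h): row=0 col=0 char='r'
After 4 (w): row=0 col=6 char='g'
After 5 (h): row=0 col=5 char='_'
After 6 (b): row=0 col=0 char='r'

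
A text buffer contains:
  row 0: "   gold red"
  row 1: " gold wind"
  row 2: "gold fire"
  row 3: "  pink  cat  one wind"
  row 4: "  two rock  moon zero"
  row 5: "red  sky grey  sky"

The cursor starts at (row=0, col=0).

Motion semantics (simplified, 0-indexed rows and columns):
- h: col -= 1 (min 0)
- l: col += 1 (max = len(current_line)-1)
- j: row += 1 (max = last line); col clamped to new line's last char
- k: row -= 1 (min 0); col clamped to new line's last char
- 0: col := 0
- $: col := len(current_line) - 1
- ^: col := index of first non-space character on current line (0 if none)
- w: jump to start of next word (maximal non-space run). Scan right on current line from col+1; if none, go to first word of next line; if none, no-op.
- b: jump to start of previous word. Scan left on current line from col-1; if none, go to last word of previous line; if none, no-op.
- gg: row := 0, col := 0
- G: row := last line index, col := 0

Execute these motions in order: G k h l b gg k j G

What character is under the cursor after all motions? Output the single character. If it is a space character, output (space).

Answer: r

Derivation:
After 1 (G): row=5 col=0 char='r'
After 2 (k): row=4 col=0 char='_'
After 3 (h): row=4 col=0 char='_'
After 4 (l): row=4 col=1 char='_'
After 5 (b): row=3 col=17 char='w'
After 6 (gg): row=0 col=0 char='_'
After 7 (k): row=0 col=0 char='_'
After 8 (j): row=1 col=0 char='_'
After 9 (G): row=5 col=0 char='r'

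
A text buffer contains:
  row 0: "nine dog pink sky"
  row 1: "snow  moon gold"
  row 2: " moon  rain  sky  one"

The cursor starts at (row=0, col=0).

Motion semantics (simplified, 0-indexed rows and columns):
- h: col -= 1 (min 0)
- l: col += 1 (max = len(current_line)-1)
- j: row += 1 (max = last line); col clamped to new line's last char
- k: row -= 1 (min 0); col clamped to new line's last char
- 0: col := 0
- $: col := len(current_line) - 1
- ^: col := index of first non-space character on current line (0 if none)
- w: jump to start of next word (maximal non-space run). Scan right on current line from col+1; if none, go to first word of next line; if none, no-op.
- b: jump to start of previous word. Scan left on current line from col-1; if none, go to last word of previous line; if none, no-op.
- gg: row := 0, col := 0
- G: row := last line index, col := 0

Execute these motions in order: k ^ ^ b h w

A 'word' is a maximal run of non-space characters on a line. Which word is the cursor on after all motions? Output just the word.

Answer: dog

Derivation:
After 1 (k): row=0 col=0 char='n'
After 2 (^): row=0 col=0 char='n'
After 3 (^): row=0 col=0 char='n'
After 4 (b): row=0 col=0 char='n'
After 5 (h): row=0 col=0 char='n'
After 6 (w): row=0 col=5 char='d'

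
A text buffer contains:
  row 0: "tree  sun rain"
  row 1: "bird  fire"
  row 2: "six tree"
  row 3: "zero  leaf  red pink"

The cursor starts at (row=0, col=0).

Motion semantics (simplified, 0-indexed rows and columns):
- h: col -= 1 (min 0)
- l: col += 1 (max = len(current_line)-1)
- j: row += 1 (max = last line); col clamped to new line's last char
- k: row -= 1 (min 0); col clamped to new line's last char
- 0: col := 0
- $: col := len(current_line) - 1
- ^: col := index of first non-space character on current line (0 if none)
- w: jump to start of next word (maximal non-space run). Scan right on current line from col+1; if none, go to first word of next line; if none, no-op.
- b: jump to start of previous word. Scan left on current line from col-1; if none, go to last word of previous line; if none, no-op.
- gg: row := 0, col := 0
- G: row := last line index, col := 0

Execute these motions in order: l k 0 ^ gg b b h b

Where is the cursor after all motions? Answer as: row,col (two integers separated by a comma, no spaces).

Answer: 0,0

Derivation:
After 1 (l): row=0 col=1 char='r'
After 2 (k): row=0 col=1 char='r'
After 3 (0): row=0 col=0 char='t'
After 4 (^): row=0 col=0 char='t'
After 5 (gg): row=0 col=0 char='t'
After 6 (b): row=0 col=0 char='t'
After 7 (b): row=0 col=0 char='t'
After 8 (h): row=0 col=0 char='t'
After 9 (b): row=0 col=0 char='t'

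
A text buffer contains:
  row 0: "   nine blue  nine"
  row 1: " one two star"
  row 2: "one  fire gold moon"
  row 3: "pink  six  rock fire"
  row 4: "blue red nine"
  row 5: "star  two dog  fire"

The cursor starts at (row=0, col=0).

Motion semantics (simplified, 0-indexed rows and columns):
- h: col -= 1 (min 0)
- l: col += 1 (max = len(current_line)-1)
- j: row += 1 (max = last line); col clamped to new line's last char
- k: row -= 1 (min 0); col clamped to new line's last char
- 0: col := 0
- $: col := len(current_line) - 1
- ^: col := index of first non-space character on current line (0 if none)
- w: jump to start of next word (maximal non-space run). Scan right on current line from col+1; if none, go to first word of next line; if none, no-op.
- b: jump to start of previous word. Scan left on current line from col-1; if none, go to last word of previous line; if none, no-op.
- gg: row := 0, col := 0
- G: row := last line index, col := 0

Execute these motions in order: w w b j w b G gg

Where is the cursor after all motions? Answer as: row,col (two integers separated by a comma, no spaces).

Answer: 0,0

Derivation:
After 1 (w): row=0 col=3 char='n'
After 2 (w): row=0 col=8 char='b'
After 3 (b): row=0 col=3 char='n'
After 4 (j): row=1 col=3 char='e'
After 5 (w): row=1 col=5 char='t'
After 6 (b): row=1 col=1 char='o'
After 7 (G): row=5 col=0 char='s'
After 8 (gg): row=0 col=0 char='_'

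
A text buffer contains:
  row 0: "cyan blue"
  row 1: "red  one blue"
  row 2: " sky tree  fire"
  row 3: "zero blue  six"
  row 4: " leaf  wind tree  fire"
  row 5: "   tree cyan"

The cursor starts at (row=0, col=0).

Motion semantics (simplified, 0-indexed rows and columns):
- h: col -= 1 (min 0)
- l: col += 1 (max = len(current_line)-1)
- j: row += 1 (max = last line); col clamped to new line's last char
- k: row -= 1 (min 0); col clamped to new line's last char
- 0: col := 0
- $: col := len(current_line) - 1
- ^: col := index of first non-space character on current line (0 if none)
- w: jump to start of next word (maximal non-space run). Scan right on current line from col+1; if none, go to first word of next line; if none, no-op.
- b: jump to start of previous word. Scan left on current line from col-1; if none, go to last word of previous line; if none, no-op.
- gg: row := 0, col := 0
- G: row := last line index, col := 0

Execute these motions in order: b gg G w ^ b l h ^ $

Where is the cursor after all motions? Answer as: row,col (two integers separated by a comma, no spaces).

Answer: 4,21

Derivation:
After 1 (b): row=0 col=0 char='c'
After 2 (gg): row=0 col=0 char='c'
After 3 (G): row=5 col=0 char='_'
After 4 (w): row=5 col=3 char='t'
After 5 (^): row=5 col=3 char='t'
After 6 (b): row=4 col=18 char='f'
After 7 (l): row=4 col=19 char='i'
After 8 (h): row=4 col=18 char='f'
After 9 (^): row=4 col=1 char='l'
After 10 ($): row=4 col=21 char='e'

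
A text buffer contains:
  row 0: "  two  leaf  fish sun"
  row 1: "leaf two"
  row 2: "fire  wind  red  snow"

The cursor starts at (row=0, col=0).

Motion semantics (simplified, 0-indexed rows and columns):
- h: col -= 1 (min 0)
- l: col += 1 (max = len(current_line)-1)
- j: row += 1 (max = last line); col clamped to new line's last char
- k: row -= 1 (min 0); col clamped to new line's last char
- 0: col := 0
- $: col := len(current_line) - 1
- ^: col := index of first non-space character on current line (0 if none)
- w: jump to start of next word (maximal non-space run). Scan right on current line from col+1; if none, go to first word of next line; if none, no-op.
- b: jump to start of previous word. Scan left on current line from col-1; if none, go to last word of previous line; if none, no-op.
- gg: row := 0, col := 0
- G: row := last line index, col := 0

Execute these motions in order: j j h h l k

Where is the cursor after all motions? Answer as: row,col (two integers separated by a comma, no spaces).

After 1 (j): row=1 col=0 char='l'
After 2 (j): row=2 col=0 char='f'
After 3 (h): row=2 col=0 char='f'
After 4 (h): row=2 col=0 char='f'
After 5 (l): row=2 col=1 char='i'
After 6 (k): row=1 col=1 char='e'

Answer: 1,1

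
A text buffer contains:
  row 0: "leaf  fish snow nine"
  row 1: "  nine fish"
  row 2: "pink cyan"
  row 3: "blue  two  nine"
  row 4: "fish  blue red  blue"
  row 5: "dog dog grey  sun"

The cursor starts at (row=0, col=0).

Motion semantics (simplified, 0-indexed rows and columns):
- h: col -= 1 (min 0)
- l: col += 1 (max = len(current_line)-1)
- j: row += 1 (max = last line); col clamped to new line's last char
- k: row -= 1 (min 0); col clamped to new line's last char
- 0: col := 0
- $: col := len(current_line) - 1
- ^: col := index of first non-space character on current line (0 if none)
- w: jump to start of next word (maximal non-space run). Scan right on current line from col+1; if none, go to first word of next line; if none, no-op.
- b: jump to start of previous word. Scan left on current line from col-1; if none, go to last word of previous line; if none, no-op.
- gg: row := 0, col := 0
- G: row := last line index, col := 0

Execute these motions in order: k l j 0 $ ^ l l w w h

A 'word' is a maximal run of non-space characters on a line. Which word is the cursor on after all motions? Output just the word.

After 1 (k): row=0 col=0 char='l'
After 2 (l): row=0 col=1 char='e'
After 3 (j): row=1 col=1 char='_'
After 4 (0): row=1 col=0 char='_'
After 5 ($): row=1 col=10 char='h'
After 6 (^): row=1 col=2 char='n'
After 7 (l): row=1 col=3 char='i'
After 8 (l): row=1 col=4 char='n'
After 9 (w): row=1 col=7 char='f'
After 10 (w): row=2 col=0 char='p'
After 11 (h): row=2 col=0 char='p'

Answer: pink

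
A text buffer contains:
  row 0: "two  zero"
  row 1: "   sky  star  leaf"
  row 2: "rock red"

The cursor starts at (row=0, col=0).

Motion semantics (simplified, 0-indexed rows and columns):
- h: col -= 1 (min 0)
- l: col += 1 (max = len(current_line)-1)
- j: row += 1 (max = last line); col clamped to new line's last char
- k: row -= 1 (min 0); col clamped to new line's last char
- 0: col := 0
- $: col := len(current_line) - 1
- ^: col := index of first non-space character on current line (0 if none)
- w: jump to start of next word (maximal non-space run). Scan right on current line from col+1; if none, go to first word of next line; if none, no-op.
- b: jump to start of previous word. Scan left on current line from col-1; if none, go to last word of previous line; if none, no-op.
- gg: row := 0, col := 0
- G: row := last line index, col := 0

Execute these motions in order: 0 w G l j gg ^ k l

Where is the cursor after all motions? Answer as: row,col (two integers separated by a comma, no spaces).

After 1 (0): row=0 col=0 char='t'
After 2 (w): row=0 col=5 char='z'
After 3 (G): row=2 col=0 char='r'
After 4 (l): row=2 col=1 char='o'
After 5 (j): row=2 col=1 char='o'
After 6 (gg): row=0 col=0 char='t'
After 7 (^): row=0 col=0 char='t'
After 8 (k): row=0 col=0 char='t'
After 9 (l): row=0 col=1 char='w'

Answer: 0,1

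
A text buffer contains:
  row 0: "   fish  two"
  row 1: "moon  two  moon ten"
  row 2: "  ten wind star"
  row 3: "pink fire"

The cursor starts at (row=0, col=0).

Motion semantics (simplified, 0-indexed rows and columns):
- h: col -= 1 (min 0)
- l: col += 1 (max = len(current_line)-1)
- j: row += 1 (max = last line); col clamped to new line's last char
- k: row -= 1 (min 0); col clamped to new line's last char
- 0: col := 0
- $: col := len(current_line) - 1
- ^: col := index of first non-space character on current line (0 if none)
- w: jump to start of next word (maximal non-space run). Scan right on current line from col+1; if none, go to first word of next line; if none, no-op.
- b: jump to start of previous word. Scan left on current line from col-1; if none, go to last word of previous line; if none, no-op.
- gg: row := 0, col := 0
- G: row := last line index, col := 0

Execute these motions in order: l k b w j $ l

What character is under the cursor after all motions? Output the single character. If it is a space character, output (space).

After 1 (l): row=0 col=1 char='_'
After 2 (k): row=0 col=1 char='_'
After 3 (b): row=0 col=1 char='_'
After 4 (w): row=0 col=3 char='f'
After 5 (j): row=1 col=3 char='n'
After 6 ($): row=1 col=18 char='n'
After 7 (l): row=1 col=18 char='n'

Answer: n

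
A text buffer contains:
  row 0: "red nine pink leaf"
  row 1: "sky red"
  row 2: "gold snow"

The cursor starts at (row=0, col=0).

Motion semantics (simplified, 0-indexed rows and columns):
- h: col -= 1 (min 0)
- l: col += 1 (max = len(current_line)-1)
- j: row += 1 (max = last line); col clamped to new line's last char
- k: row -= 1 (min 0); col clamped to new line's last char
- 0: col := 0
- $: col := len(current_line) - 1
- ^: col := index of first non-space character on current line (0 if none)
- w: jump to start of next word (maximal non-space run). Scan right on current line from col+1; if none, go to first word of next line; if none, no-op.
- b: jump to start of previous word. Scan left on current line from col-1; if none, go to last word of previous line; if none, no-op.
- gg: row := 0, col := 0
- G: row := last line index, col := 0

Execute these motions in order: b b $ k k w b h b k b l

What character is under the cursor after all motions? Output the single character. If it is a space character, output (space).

After 1 (b): row=0 col=0 char='r'
After 2 (b): row=0 col=0 char='r'
After 3 ($): row=0 col=17 char='f'
After 4 (k): row=0 col=17 char='f'
After 5 (k): row=0 col=17 char='f'
After 6 (w): row=1 col=0 char='s'
After 7 (b): row=0 col=14 char='l'
After 8 (h): row=0 col=13 char='_'
After 9 (b): row=0 col=9 char='p'
After 10 (k): row=0 col=9 char='p'
After 11 (b): row=0 col=4 char='n'
After 12 (l): row=0 col=5 char='i'

Answer: i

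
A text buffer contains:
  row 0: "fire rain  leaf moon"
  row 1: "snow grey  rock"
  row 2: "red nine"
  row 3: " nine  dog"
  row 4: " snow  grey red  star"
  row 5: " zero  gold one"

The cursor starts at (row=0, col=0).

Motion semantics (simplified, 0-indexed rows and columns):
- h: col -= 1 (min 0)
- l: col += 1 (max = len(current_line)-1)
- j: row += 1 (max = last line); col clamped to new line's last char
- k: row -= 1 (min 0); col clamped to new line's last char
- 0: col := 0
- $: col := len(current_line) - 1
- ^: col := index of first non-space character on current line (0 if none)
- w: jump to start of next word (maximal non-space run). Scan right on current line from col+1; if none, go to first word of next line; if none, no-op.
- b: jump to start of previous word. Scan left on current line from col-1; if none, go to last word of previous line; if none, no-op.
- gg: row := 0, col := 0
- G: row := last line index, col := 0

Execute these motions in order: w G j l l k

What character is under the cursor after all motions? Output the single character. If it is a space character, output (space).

After 1 (w): row=0 col=5 char='r'
After 2 (G): row=5 col=0 char='_'
After 3 (j): row=5 col=0 char='_'
After 4 (l): row=5 col=1 char='z'
After 5 (l): row=5 col=2 char='e'
After 6 (k): row=4 col=2 char='n'

Answer: n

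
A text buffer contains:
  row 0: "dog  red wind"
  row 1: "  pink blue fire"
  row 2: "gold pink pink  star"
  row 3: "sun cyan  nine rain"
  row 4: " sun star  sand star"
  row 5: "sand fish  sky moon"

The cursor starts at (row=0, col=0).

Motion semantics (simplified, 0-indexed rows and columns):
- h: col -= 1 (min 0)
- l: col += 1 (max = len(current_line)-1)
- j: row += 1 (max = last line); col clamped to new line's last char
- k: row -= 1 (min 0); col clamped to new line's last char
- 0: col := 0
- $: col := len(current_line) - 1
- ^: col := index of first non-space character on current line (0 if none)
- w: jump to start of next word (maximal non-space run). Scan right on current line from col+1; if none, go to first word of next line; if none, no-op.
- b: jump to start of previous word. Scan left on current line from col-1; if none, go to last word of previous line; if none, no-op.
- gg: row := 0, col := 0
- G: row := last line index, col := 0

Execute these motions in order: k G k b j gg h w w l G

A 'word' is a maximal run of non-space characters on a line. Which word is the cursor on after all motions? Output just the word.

Answer: sand

Derivation:
After 1 (k): row=0 col=0 char='d'
After 2 (G): row=5 col=0 char='s'
After 3 (k): row=4 col=0 char='_'
After 4 (b): row=3 col=15 char='r'
After 5 (j): row=4 col=15 char='_'
After 6 (gg): row=0 col=0 char='d'
After 7 (h): row=0 col=0 char='d'
After 8 (w): row=0 col=5 char='r'
After 9 (w): row=0 col=9 char='w'
After 10 (l): row=0 col=10 char='i'
After 11 (G): row=5 col=0 char='s'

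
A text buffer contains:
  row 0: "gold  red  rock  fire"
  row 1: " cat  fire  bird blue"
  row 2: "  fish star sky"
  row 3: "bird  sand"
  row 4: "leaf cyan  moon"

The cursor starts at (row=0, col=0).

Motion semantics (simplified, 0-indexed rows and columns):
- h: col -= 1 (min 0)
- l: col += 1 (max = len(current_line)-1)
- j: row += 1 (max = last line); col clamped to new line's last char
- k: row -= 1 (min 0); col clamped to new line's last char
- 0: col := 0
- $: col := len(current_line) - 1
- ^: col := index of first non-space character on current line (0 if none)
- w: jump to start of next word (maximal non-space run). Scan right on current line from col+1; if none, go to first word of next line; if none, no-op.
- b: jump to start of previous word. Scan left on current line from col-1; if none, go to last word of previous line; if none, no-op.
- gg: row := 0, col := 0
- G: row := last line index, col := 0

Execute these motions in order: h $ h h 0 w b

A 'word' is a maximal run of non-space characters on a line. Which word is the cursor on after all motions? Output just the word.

After 1 (h): row=0 col=0 char='g'
After 2 ($): row=0 col=20 char='e'
After 3 (h): row=0 col=19 char='r'
After 4 (h): row=0 col=18 char='i'
After 5 (0): row=0 col=0 char='g'
After 6 (w): row=0 col=6 char='r'
After 7 (b): row=0 col=0 char='g'

Answer: gold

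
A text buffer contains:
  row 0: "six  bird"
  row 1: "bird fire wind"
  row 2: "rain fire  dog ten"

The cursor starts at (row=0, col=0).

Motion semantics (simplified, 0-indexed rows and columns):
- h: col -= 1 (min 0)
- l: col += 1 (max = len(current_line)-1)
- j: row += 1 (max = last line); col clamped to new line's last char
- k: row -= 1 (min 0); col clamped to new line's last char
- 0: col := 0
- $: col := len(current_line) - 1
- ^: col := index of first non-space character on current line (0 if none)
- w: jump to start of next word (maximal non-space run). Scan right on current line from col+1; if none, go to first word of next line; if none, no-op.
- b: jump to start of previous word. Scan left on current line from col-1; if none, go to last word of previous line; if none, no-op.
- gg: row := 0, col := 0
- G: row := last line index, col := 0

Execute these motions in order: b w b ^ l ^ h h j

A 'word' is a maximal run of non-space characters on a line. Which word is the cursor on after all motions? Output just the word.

After 1 (b): row=0 col=0 char='s'
After 2 (w): row=0 col=5 char='b'
After 3 (b): row=0 col=0 char='s'
After 4 (^): row=0 col=0 char='s'
After 5 (l): row=0 col=1 char='i'
After 6 (^): row=0 col=0 char='s'
After 7 (h): row=0 col=0 char='s'
After 8 (h): row=0 col=0 char='s'
After 9 (j): row=1 col=0 char='b'

Answer: bird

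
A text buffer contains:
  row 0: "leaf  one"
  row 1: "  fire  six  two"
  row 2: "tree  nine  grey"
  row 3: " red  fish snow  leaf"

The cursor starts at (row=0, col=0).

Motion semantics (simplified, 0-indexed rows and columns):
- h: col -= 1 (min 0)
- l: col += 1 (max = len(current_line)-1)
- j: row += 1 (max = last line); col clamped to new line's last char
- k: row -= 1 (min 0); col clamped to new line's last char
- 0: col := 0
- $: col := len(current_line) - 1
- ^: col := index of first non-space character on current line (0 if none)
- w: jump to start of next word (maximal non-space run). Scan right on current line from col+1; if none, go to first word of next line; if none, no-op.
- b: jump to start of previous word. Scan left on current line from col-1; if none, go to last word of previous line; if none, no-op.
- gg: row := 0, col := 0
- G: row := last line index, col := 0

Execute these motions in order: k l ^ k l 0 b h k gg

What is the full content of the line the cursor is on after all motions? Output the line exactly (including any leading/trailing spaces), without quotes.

Answer: leaf  one

Derivation:
After 1 (k): row=0 col=0 char='l'
After 2 (l): row=0 col=1 char='e'
After 3 (^): row=0 col=0 char='l'
After 4 (k): row=0 col=0 char='l'
After 5 (l): row=0 col=1 char='e'
After 6 (0): row=0 col=0 char='l'
After 7 (b): row=0 col=0 char='l'
After 8 (h): row=0 col=0 char='l'
After 9 (k): row=0 col=0 char='l'
After 10 (gg): row=0 col=0 char='l'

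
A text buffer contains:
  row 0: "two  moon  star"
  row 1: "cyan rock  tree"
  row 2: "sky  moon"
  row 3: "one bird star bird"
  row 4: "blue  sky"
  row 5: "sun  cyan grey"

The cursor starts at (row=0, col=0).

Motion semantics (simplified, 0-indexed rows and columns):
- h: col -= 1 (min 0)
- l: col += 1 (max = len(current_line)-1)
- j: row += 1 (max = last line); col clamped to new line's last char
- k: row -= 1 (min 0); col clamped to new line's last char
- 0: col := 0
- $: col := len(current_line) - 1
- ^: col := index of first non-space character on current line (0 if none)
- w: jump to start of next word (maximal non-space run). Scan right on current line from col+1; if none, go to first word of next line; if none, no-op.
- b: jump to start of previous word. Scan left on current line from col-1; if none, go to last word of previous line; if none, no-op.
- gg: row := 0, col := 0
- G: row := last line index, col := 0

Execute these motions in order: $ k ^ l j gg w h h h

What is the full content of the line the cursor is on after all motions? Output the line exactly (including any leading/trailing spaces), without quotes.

After 1 ($): row=0 col=14 char='r'
After 2 (k): row=0 col=14 char='r'
After 3 (^): row=0 col=0 char='t'
After 4 (l): row=0 col=1 char='w'
After 5 (j): row=1 col=1 char='y'
After 6 (gg): row=0 col=0 char='t'
After 7 (w): row=0 col=5 char='m'
After 8 (h): row=0 col=4 char='_'
After 9 (h): row=0 col=3 char='_'
After 10 (h): row=0 col=2 char='o'

Answer: two  moon  star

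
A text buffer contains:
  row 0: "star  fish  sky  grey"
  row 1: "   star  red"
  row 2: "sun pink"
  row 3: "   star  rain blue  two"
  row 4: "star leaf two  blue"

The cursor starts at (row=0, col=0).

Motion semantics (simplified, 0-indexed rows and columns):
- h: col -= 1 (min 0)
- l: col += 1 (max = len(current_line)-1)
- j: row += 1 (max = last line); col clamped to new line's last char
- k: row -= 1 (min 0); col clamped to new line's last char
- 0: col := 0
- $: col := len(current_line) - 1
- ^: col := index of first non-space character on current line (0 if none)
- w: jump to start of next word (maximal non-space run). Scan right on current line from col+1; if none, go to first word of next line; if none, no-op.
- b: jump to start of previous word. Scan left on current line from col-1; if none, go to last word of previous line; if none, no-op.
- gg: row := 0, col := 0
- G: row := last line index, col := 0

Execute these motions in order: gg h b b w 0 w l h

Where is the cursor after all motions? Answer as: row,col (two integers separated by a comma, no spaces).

After 1 (gg): row=0 col=0 char='s'
After 2 (h): row=0 col=0 char='s'
After 3 (b): row=0 col=0 char='s'
After 4 (b): row=0 col=0 char='s'
After 5 (w): row=0 col=6 char='f'
After 6 (0): row=0 col=0 char='s'
After 7 (w): row=0 col=6 char='f'
After 8 (l): row=0 col=7 char='i'
After 9 (h): row=0 col=6 char='f'

Answer: 0,6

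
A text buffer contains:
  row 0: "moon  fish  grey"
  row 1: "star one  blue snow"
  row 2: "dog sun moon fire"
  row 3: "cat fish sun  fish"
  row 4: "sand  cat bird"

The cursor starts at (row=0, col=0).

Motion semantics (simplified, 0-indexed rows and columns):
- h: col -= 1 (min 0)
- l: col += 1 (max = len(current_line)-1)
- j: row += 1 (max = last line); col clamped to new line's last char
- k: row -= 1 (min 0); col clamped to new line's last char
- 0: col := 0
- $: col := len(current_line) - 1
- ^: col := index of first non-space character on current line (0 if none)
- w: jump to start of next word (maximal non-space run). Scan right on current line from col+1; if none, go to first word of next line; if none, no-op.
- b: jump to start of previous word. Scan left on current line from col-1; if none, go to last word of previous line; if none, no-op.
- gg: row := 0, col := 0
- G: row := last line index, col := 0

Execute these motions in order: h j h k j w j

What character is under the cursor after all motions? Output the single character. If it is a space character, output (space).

Answer: u

Derivation:
After 1 (h): row=0 col=0 char='m'
After 2 (j): row=1 col=0 char='s'
After 3 (h): row=1 col=0 char='s'
After 4 (k): row=0 col=0 char='m'
After 5 (j): row=1 col=0 char='s'
After 6 (w): row=1 col=5 char='o'
After 7 (j): row=2 col=5 char='u'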